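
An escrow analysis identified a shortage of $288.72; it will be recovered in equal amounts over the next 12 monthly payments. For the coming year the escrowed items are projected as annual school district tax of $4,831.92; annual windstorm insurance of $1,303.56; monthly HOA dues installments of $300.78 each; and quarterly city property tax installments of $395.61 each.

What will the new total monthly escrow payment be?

$968.00

School district tax — $4,831.92
Windstorm insurance — $1,303.56
HOA dues — $300.78 × 12 = $3,609.36
City property tax — $395.61 × 4 = $1,582.44
Yearly total = $11,327.28
Per month = $11,327.28 / 12 = $943.94
Monthly shortage recovery: $288.72 ÷ 12 = $24.06
Adjusted monthly = $943.94 + $24.06 = $968.00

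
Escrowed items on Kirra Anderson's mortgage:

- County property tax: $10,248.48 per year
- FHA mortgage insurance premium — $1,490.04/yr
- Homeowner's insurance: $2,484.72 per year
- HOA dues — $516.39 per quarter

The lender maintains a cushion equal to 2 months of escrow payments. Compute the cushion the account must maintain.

$2,714.80

County property tax = $10,248.48 per year
FHA mortgage insurance premium = $1,490.04 per year
Homeowner's insurance = $2,484.72 per year
HOA dues = $516.39 × 4 = $2,065.56 per year
Annual escrow total = $10,248.48 + $1,490.04 + $2,484.72 + $2,065.56 = $16,288.80
Per month = $16,288.80 / 12 = $1,357.40
Required cushion = 2 × $1,357.40 = $2,714.80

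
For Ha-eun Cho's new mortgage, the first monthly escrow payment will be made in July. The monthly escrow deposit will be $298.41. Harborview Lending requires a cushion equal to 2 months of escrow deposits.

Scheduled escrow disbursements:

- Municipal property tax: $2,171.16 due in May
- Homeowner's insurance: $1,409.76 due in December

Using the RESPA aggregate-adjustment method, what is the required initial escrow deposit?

$895.23

Cushion = 2 × $298.41 = $596.82
Trial balance (start $0, +$298.41 each month, − disbursements):
  Jul: +$298.41 → $298.41
  Aug: +$298.41 → $596.82
  Sep: +$298.41 → $895.23
  Oct: +$298.41 → $1,193.64
  Nov: +$298.41 → $1,492.05
  Dec: +$298.41 − $1,409.76 → $380.70
  Jan: +$298.41 → $679.11
  Feb: +$298.41 → $977.52
  Mar: +$298.41 → $1,275.93
  Apr: +$298.41 → $1,574.34
  May: +$298.41 − $2,171.16 → -$298.41
  Jun: +$298.41 → $0.00
Lowest trial balance = -$298.41 (May)
Initial deposit = cushion − low point = $596.82 − (-$298.41) = $895.23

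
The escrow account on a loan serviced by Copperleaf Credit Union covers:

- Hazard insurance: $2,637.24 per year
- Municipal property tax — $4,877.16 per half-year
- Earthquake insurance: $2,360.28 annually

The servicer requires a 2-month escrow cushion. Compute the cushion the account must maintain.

$2,458.64

Hazard insurance — $2,637.24/yr
Municipal property tax — $4,877.16 × 2 = $9,754.32/yr
Earthquake insurance — $2,360.28/yr
Combined annual = $2,637.24 + $9,754.32 + $2,360.28 = $14,751.84
Base monthly escrow = $14,751.84 ÷ 12 = $1,229.32
Required cushion = 2 × $1,229.32 = $2,458.64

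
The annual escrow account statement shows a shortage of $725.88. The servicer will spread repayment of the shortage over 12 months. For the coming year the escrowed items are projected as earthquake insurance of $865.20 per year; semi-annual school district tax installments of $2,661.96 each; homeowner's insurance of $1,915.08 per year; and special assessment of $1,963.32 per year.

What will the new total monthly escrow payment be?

$899.45

Earthquake insurance — $865.20 annually
School district tax — $2,661.96 × 2 = $5,323.92 annually
Homeowner's insurance — $1,915.08 annually
Special assessment — $1,963.32 annually
Total per year = $865.20 + $5,323.92 + $1,915.08 + $1,963.32 = $10,067.52
Monthly = $10,067.52 / 12 = $838.96
Shortage per month = $725.88 ÷ 12 = $60.49
New monthly escrow = $838.96 + $60.49 = $899.45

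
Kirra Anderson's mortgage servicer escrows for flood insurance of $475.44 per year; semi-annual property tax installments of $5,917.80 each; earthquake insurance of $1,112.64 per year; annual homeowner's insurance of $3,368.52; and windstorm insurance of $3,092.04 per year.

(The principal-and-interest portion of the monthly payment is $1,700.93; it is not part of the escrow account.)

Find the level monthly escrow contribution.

Flood insurance = $475.44 annually
Property tax = $5,917.80 × 2 = $11,835.60 annually
Earthquake insurance = $1,112.64 annually
Homeowner's insurance = $3,368.52 annually
Windstorm insurance = $3,092.04 annually
Combined annual = $19,884.24
Base monthly escrow = $19,884.24 / 12 = $1,657.02

$1,657.02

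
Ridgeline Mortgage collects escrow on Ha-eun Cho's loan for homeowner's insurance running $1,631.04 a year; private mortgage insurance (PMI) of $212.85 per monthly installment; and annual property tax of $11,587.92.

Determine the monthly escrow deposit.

$1,314.43

Homeowner's insurance = $1,631.04
Private mortgage insurance (PMI) = $212.85 × 12 = $2,554.20
Property tax = $11,587.92
Total annual escrow = $1,631.04 + $2,554.20 + $11,587.92 = $15,773.16
Base monthly escrow = $15,773.16 / 12 = $1,314.43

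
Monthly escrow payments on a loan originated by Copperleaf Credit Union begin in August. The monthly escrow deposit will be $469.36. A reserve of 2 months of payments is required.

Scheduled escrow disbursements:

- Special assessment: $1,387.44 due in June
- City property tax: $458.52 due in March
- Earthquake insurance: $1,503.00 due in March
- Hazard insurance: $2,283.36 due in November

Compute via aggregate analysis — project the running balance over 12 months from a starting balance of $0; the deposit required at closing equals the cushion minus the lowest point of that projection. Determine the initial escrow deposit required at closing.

$1,428.72

Cushion = 2 × $469.36 = $938.72
Trial balance (start $0, +$469.36 each month, − disbursements):
  Aug: +$469.36 → $469.36
  Sep: +$469.36 → $938.72
  Oct: +$469.36 → $1,408.08
  Nov: +$469.36 − $2,283.36 → -$405.92
  Dec: +$469.36 → $63.44
  Jan: +$469.36 → $532.80
  Feb: +$469.36 → $1,002.16
  Mar: +$469.36 − $1,961.52 → -$490.00
  Apr: +$469.36 → -$20.64
  May: +$469.36 → $448.72
  Jun: +$469.36 − $1,387.44 → -$469.36
  Jul: +$469.36 → $0.00
Lowest trial balance = -$490.00 (Mar)
Initial deposit = cushion − low point = $938.72 − (-$490.00) = $1,428.72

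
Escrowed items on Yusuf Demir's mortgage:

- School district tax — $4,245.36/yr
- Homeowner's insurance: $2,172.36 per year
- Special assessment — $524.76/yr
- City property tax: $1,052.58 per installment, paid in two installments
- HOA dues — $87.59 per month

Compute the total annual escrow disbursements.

School district tax — $4,245.36 per year
Homeowner's insurance — $2,172.36 per year
Special assessment — $524.76 per year
City property tax — $1,052.58 × 2 = $2,105.16 per year
HOA dues — $87.59 × 12 = $1,051.08 per year
Yearly total = $4,245.36 + $2,172.36 + $524.76 + $2,105.16 + $1,051.08 = $10,098.72

$10,098.72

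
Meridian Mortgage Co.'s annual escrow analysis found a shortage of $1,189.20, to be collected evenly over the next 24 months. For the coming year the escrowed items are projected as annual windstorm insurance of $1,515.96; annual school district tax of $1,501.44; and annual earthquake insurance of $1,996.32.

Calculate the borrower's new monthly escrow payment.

$467.36

Windstorm insurance — $1,515.96/yr
School district tax — $1,501.44/yr
Earthquake insurance — $1,996.32/yr
Total annual escrow = $1,515.96 + $1,501.44 + $1,996.32 = $5,013.72
Monthly = $5,013.72 ÷ 12 = $417.81
Monthly shortage recovery: $1,189.20 ÷ 24 = $49.55
New monthly escrow = $417.81 + $49.55 = $467.36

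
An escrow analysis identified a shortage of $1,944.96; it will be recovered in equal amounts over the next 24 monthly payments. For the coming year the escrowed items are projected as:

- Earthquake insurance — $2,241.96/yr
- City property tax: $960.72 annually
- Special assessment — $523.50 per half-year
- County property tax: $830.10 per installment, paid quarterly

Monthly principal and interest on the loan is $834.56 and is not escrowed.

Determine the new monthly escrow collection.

Earthquake insurance — $2,241.96
City property tax — $960.72
Special assessment — $523.50 × 2 = $1,047.00
County property tax — $830.10 × 4 = $3,320.40
Yearly total = $2,241.96 + $960.72 + $1,047.00 + $3,320.40 = $7,570.08
Monthly escrow = $7,570.08 ÷ 12 = $630.84
Monthly shortage recovery: $1,944.96 ÷ 24 = $81.04
New monthly escrow = $630.84 + $81.04 = $711.88

$711.88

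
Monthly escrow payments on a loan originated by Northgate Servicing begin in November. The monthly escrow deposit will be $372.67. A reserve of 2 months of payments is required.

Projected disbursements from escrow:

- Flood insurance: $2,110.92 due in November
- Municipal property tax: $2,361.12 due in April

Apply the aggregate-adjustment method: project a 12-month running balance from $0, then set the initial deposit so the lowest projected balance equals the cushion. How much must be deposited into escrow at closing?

$2,981.36

Cushion = 2 × $372.67 = $745.34
Trial balance (start $0, +$372.67 each month, − disbursements):
  Nov: +$372.67 − $2,110.92 → -$1,738.25
  Dec: +$372.67 → -$1,365.58
  Jan: +$372.67 → -$992.91
  Feb: +$372.67 → -$620.24
  Mar: +$372.67 → -$247.57
  Apr: +$372.67 − $2,361.12 → -$2,236.02
  May: +$372.67 → -$1,863.35
  Jun: +$372.67 → -$1,490.68
  Jul: +$372.67 → -$1,118.01
  Aug: +$372.67 → -$745.34
  Sep: +$372.67 → -$372.67
  Oct: +$372.67 → $0.00
Lowest trial balance = -$2,236.02 (Apr)
Initial deposit = cushion − low point = $745.34 − (-$2,236.02) = $2,981.36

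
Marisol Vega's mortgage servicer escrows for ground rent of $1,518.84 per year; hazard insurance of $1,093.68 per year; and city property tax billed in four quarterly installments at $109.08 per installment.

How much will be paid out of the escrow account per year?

Ground rent — $1,518.84 per year
Hazard insurance — $1,093.68 per year
City property tax — $109.08 × 4 = $436.32 per year
Total annual escrow = $1,518.84 + $1,093.68 + $436.32 = $3,048.84

$3,048.84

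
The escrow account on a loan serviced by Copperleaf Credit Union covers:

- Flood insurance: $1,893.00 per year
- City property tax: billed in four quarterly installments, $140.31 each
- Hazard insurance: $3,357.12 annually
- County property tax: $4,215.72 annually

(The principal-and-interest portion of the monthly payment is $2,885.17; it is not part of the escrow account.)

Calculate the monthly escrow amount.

$835.59

Flood insurance — $1,893.00 annually
City property tax — $140.31 × 4 = $561.24 annually
Hazard insurance — $3,357.12 annually
County property tax — $4,215.72 annually
Annual escrow total = $1,893.00 + $561.24 + $3,357.12 + $4,215.72 = $10,027.08
Base monthly escrow = $10,027.08 ÷ 12 = $835.59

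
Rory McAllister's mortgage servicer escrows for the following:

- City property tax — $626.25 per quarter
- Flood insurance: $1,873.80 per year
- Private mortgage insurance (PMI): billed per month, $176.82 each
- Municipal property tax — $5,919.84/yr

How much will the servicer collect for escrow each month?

$1,035.04

City property tax: $626.25 × 4 = $2,505.00
Flood insurance: $1,873.80
Private mortgage insurance (PMI): $176.82 × 12 = $2,121.84
Municipal property tax: $5,919.84
Combined annual = $2,505.00 + $1,873.80 + $2,121.84 + $5,919.84 = $12,420.48
Base monthly escrow = $12,420.48 ÷ 12 = $1,035.04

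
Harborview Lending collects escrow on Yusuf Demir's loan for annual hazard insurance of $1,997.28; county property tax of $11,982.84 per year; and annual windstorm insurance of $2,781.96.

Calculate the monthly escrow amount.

$1,396.84

Hazard insurance = $1,997.28 per year
County property tax = $11,982.84 per year
Windstorm insurance = $2,781.96 per year
Total per year = $1,997.28 + $11,982.84 + $2,781.96 = $16,762.08
Monthly = $16,762.08 ÷ 12 = $1,396.84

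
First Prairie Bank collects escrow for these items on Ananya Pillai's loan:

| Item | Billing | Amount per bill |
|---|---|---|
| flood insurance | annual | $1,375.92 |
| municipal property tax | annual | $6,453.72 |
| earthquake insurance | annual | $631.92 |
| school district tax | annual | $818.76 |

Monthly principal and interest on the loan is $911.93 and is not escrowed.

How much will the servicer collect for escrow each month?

$773.36

Flood insurance: $1,375.92
Municipal property tax: $6,453.72
Earthquake insurance: $631.92
School district tax: $818.76
Total per year = $9,280.32
Monthly = $9,280.32 ÷ 12 = $773.36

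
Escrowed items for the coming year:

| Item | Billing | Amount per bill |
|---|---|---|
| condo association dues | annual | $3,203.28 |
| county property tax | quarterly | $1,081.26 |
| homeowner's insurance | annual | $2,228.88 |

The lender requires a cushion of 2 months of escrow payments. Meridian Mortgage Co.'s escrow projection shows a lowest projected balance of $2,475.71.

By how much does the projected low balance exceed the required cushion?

$849.51

Condo association dues — $3,203.28 per year
County property tax — $1,081.26 × 4 = $4,325.04 per year
Homeowner's insurance — $2,228.88 per year
Combined annual = $3,203.28 + $4,325.04 + $2,228.88 = $9,757.20
Monthly escrow = $9,757.20 / 12 = $813.10
Cushion = 2 × $813.10 = $1,626.20
Surplus = $2,475.71 − $1,626.20 = $849.51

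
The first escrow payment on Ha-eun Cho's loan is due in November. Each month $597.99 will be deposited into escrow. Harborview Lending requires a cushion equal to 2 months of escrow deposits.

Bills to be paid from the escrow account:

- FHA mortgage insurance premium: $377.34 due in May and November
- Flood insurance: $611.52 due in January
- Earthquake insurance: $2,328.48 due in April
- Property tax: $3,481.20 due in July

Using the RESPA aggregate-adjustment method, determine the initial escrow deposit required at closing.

$2,989.95

Cushion = 2 × $597.99 = $1,195.98
Trial balance (start $0, +$597.99 each month, − disbursements):
  Nov: +$597.99 − $377.34 → $220.65
  Dec: +$597.99 → $818.64
  Jan: +$597.99 − $611.52 → $805.11
  Feb: +$597.99 → $1,403.10
  Mar: +$597.99 → $2,001.09
  Apr: +$597.99 − $2,328.48 → $270.60
  May: +$597.99 − $377.34 → $491.25
  Jun: +$597.99 → $1,089.24
  Jul: +$597.99 − $3,481.20 → -$1,793.97
  Aug: +$597.99 → -$1,195.98
  Sep: +$597.99 → -$597.99
  Oct: +$597.99 → $0.00
Lowest trial balance = -$1,793.97 (Jul)
Initial deposit = cushion − low point = $1,195.98 − (-$1,793.97) = $2,989.95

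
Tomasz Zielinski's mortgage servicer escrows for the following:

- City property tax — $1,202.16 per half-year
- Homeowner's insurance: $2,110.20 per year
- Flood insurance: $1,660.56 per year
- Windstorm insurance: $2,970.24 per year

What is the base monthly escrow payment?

$762.11

City property tax = $1,202.16 × 2 = $2,404.32
Homeowner's insurance = $2,110.20
Flood insurance = $1,660.56
Windstorm insurance = $2,970.24
Combined annual = $2,404.32 + $2,110.20 + $1,660.56 + $2,970.24 = $9,145.32
Per month = $9,145.32 / 12 = $762.11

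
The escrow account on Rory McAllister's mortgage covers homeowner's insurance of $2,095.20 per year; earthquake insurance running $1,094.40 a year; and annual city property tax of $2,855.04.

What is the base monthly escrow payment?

$503.72

Homeowner's insurance: $2,095.20/yr
Earthquake insurance: $1,094.40/yr
City property tax: $2,855.04/yr
Annual escrow total = $2,095.20 + $1,094.40 + $2,855.04 = $6,044.64
Monthly = $6,044.64 / 12 = $503.72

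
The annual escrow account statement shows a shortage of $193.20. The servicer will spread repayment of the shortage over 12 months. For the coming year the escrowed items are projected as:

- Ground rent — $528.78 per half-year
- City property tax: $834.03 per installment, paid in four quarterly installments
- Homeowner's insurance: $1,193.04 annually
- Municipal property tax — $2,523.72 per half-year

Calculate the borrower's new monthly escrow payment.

$902.28

Ground rent — $528.78 × 2 = $1,057.56 annually
City property tax — $834.03 × 4 = $3,336.12 annually
Homeowner's insurance — $1,193.04 annually
Municipal property tax — $2,523.72 × 2 = $5,047.44 annually
Total annual escrow = $10,634.16
Per month = $10,634.16 ÷ 12 = $886.18
Monthly shortage recovery: $193.20 ÷ 12 = $16.10
New monthly escrow = $886.18 + $16.10 = $902.28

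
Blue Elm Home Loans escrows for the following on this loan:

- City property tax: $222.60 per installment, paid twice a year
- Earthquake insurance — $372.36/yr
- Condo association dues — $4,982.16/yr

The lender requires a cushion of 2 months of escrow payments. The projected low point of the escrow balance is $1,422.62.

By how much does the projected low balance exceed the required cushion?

City property tax: $222.60 × 2 = $445.20/yr
Earthquake insurance: $372.36/yr
Condo association dues: $4,982.16/yr
Total per year = $445.20 + $372.36 + $4,982.16 = $5,799.72
Base monthly escrow = $5,799.72 / 12 = $483.31
Required reserve = 2 × $483.31 = $966.62
Surplus = $1,422.62 − $966.62 = $456.00

$456.00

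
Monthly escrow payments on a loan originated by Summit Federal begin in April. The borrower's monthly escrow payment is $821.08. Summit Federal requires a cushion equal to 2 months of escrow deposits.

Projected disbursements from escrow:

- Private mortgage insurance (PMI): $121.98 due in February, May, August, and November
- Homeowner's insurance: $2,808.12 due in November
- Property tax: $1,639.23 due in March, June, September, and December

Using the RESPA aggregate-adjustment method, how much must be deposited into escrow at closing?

Cushion = 2 × $821.08 = $1,642.16
Trial balance (start $0, +$821.08 each month, − disbursements):
  Apr: +$821.08 → $821.08
  May: +$821.08 − $121.98 → $1,520.18
  Jun: +$821.08 − $1,639.23 → $702.03
  Jul: +$821.08 → $1,523.11
  Aug: +$821.08 − $121.98 → $2,222.21
  Sep: +$821.08 − $1,639.23 → $1,404.06
  Oct: +$821.08 → $2,225.14
  Nov: +$821.08 − $2,930.10 → $116.12
  Dec: +$821.08 − $1,639.23 → -$702.03
  Jan: +$821.08 → $119.05
  Feb: +$821.08 − $121.98 → $818.15
  Mar: +$821.08 − $1,639.23 → $0.00
Lowest trial balance = -$702.03 (Dec)
Initial deposit = cushion − low point = $1,642.16 − (-$702.03) = $2,344.19

$2,344.19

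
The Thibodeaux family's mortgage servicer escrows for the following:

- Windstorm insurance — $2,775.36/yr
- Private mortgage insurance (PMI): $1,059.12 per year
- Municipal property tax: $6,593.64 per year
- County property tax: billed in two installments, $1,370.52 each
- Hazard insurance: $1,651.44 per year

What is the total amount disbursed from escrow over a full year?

$14,820.60

Windstorm insurance = $2,775.36 per year
Private mortgage insurance (PMI) = $1,059.12 per year
Municipal property tax = $6,593.64 per year
County property tax = $1,370.52 × 2 = $2,741.04 per year
Hazard insurance = $1,651.44 per year
Total annual escrow = $14,820.60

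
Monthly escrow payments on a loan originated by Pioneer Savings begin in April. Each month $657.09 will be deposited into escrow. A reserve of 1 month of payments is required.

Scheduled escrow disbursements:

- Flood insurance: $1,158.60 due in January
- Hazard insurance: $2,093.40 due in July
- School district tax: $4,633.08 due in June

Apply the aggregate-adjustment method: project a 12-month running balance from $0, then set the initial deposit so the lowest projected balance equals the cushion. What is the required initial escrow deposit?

Cushion = 1 × $657.09 = $657.09
Trial balance (start $0, +$657.09 each month, − disbursements):
  Apr: +$657.09 → $657.09
  May: +$657.09 → $1,314.18
  Jun: +$657.09 − $4,633.08 → -$2,661.81
  Jul: +$657.09 − $2,093.40 → -$4,098.12
  Aug: +$657.09 → -$3,441.03
  Sep: +$657.09 → -$2,783.94
  Oct: +$657.09 → -$2,126.85
  Nov: +$657.09 → -$1,469.76
  Dec: +$657.09 → -$812.67
  Jan: +$657.09 − $1,158.60 → -$1,314.18
  Feb: +$657.09 → -$657.09
  Mar: +$657.09 → $0.00
Lowest trial balance = -$4,098.12 (Jul)
Initial deposit = cushion − low point = $657.09 − (-$4,098.12) = $4,755.21

$4,755.21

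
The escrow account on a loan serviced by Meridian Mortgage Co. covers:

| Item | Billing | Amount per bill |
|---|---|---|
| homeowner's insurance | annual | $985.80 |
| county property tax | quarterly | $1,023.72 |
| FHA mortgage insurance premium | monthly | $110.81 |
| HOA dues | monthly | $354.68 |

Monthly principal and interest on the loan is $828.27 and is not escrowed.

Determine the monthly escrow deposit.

$888.88

Homeowner's insurance: $985.80 annually
County property tax: $1,023.72 × 4 = $4,094.88 annually
FHA mortgage insurance premium: $110.81 × 12 = $1,329.72 annually
HOA dues: $354.68 × 12 = $4,256.16 annually
Annual escrow total = $985.80 + $4,094.88 + $1,329.72 + $4,256.16 = $10,666.56
Per month = $10,666.56 ÷ 12 = $888.88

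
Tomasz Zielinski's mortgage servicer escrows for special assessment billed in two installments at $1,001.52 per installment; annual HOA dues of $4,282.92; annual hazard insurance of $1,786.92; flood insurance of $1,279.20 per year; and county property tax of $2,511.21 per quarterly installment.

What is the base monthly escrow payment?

$1,616.41

Special assessment = $1,001.52 × 2 = $2,003.04 per year
HOA dues = $4,282.92 per year
Hazard insurance = $1,786.92 per year
Flood insurance = $1,279.20 per year
County property tax = $2,511.21 × 4 = $10,044.84 per year
Total per year = $19,396.92
Base monthly escrow = $19,396.92 / 12 = $1,616.41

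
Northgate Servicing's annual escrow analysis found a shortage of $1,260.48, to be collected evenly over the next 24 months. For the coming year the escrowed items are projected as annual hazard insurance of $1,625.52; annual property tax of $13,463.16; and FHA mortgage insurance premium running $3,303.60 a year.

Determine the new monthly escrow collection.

$1,585.21

Hazard insurance = $1,625.52 per year
Property tax = $13,463.16 per year
FHA mortgage insurance premium = $3,303.60 per year
Total annual escrow = $1,625.52 + $13,463.16 + $3,303.60 = $18,392.28
Monthly escrow = $18,392.28 / 12 = $1,532.69
Shortage spread = $1,260.48 ÷ 24 = $52.52/mo
New monthly escrow = $1,532.69 + $52.52 = $1,585.21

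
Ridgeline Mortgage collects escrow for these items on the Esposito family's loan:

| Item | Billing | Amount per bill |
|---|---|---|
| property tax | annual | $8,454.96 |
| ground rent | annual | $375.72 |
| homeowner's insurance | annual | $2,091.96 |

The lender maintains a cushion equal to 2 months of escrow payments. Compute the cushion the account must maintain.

$1,820.44

Property tax = $8,454.96/yr
Ground rent = $375.72/yr
Homeowner's insurance = $2,091.96/yr
Total annual escrow = $10,922.64
Base monthly escrow = $10,922.64 / 12 = $910.22
Required cushion = 2 × $910.22 = $1,820.44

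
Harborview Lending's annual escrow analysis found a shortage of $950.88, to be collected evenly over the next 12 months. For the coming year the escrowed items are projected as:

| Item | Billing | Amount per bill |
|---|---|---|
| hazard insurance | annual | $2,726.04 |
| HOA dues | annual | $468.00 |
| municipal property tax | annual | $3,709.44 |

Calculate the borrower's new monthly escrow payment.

$654.53

Hazard insurance — $2,726.04 per year
HOA dues — $468.00 per year
Municipal property tax — $3,709.44 per year
Annual escrow total = $6,903.48
Base monthly escrow = $6,903.48 / 12 = $575.29
Shortage spread = $950.88 ÷ 12 = $79.24/mo
New monthly escrow = $575.29 + $79.24 = $654.53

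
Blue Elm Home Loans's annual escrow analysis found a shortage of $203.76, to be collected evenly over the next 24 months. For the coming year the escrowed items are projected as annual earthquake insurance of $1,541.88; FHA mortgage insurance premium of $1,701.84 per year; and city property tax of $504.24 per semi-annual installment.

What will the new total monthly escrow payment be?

Earthquake insurance — $1,541.88/yr
FHA mortgage insurance premium — $1,701.84/yr
City property tax — $504.24 × 2 = $1,008.48/yr
Combined annual = $1,541.88 + $1,701.84 + $1,008.48 = $4,252.20
Monthly = $4,252.20 / 12 = $354.35
Shortage spread = $203.76 ÷ 24 = $8.49/mo
Adjusted monthly = $354.35 + $8.49 = $362.84

$362.84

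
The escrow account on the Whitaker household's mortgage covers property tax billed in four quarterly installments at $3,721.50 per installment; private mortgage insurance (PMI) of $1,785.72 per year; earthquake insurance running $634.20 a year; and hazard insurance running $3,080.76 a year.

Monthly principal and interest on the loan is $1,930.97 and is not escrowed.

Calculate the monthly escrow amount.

$1,698.89

Property tax: $3,721.50 × 4 = $14,886.00
Private mortgage insurance (PMI): $1,785.72
Earthquake insurance: $634.20
Hazard insurance: $3,080.76
Total annual escrow = $14,886.00 + $1,785.72 + $634.20 + $3,080.76 = $20,386.68
Monthly = $20,386.68 ÷ 12 = $1,698.89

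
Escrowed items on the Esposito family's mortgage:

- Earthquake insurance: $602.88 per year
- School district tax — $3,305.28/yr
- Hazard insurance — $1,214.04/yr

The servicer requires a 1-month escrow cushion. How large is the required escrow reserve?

Earthquake insurance = $602.88/yr
School district tax = $3,305.28/yr
Hazard insurance = $1,214.04/yr
Combined annual = $602.88 + $3,305.28 + $1,214.04 = $5,122.20
Base monthly escrow = $5,122.20 / 12 = $426.85
Cushion = 1 × $426.85 = $426.85

$426.85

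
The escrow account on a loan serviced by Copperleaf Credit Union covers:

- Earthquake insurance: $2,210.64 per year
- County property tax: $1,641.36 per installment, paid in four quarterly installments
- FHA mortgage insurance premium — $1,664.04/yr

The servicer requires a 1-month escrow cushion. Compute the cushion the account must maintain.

Earthquake insurance: $2,210.64 annually
County property tax: $1,641.36 × 4 = $6,565.44 annually
FHA mortgage insurance premium: $1,664.04 annually
Combined annual = $2,210.64 + $6,565.44 + $1,664.04 = $10,440.12
Monthly escrow = $10,440.12 / 12 = $870.01
Required cushion = 1 × $870.01 = $870.01

$870.01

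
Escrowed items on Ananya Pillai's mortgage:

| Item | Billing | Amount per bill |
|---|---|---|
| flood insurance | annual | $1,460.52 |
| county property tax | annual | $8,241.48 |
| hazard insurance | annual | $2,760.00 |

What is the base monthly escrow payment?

$1,038.50

Flood insurance — $1,460.52/yr
County property tax — $8,241.48/yr
Hazard insurance — $2,760.00/yr
Yearly total = $1,460.52 + $8,241.48 + $2,760.00 = $12,462.00
Monthly = $12,462.00 / 12 = $1,038.50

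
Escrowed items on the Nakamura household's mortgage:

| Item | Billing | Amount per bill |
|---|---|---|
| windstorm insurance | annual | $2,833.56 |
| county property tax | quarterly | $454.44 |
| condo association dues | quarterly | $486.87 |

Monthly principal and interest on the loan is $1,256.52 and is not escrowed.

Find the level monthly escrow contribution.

Windstorm insurance = $2,833.56
County property tax = $454.44 × 4 = $1,817.76
Condo association dues = $486.87 × 4 = $1,947.48
Annual escrow total = $2,833.56 + $1,817.76 + $1,947.48 = $6,598.80
Monthly escrow = $6,598.80 / 12 = $549.90

$549.90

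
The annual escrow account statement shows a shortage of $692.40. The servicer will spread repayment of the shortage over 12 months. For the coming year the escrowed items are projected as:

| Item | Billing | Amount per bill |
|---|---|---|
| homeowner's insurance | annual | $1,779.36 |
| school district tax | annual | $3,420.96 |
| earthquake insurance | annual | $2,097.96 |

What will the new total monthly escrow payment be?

Homeowner's insurance = $1,779.36 annually
School district tax = $3,420.96 annually
Earthquake insurance = $2,097.96 annually
Yearly total = $7,298.28
Base monthly escrow = $7,298.28 ÷ 12 = $608.19
Monthly shortage recovery: $692.40 / 12 = $57.70
New monthly escrow = $608.19 + $57.70 = $665.89

$665.89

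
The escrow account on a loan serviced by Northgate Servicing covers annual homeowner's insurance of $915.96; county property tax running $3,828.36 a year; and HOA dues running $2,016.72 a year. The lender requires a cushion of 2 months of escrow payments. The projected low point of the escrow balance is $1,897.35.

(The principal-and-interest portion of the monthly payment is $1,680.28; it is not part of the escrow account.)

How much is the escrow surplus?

Homeowner's insurance = $915.96/yr
County property tax = $3,828.36/yr
HOA dues = $2,016.72/yr
Annual escrow total = $915.96 + $3,828.36 + $2,016.72 = $6,761.04
Base monthly escrow = $6,761.04 ÷ 12 = $563.42
Required reserve = 2 × $563.42 = $1,126.84
Excess over cushion: $1,897.35 − $1,126.84 = $770.51

$770.51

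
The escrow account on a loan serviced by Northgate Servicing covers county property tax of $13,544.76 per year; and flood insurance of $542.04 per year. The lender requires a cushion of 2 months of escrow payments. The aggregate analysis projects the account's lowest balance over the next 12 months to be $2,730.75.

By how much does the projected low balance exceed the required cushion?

County property tax — $13,544.76/yr
Flood insurance — $542.04/yr
Combined annual = $14,086.80
Monthly = $14,086.80 ÷ 12 = $1,173.90
Required reserve = 2 × $1,173.90 = $2,347.80
Excess over cushion: $2,730.75 − $2,347.80 = $382.95

$382.95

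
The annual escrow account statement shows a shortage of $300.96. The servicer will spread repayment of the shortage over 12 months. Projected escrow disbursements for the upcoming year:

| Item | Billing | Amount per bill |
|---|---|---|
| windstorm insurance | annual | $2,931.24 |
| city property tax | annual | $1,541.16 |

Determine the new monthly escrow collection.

$397.78

Windstorm insurance — $2,931.24 annually
City property tax — $1,541.16 annually
Annual escrow total = $2,931.24 + $1,541.16 = $4,472.40
Base monthly escrow = $4,472.40 / 12 = $372.70
Shortage spread = $300.96 / 12 = $25.08/mo
Adjusted monthly = $372.70 + $25.08 = $397.78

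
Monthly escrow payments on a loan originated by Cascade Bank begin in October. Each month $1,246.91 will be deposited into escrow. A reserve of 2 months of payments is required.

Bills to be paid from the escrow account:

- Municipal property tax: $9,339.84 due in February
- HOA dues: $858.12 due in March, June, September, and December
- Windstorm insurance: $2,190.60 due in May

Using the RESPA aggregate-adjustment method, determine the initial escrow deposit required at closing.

$6,457.23

Cushion = 2 × $1,246.91 = $2,493.82
Trial balance (start $0, +$1,246.91 each month, − disbursements):
  Oct: +$1,246.91 → $1,246.91
  Nov: +$1,246.91 → $2,493.82
  Dec: +$1,246.91 − $858.12 → $2,882.61
  Jan: +$1,246.91 → $4,129.52
  Feb: +$1,246.91 − $9,339.84 → -$3,963.41
  Mar: +$1,246.91 − $858.12 → -$3,574.62
  Apr: +$1,246.91 → -$2,327.71
  May: +$1,246.91 − $2,190.60 → -$3,271.40
  Jun: +$1,246.91 − $858.12 → -$2,882.61
  Jul: +$1,246.91 → -$1,635.70
  Aug: +$1,246.91 → -$388.79
  Sep: +$1,246.91 − $858.12 → $0.00
Lowest trial balance = -$3,963.41 (Feb)
Initial deposit = cushion − low point = $2,493.82 − (-$3,963.41) = $6,457.23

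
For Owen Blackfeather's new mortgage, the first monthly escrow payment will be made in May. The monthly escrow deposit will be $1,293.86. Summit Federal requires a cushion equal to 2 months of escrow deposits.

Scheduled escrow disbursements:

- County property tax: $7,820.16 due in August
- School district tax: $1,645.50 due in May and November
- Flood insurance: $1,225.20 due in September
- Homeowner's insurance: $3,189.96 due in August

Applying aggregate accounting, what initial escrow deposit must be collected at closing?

Cushion = 2 × $1,293.86 = $2,587.72
Trial balance (start $0, +$1,293.86 each month, − disbursements):
  May: +$1,293.86 − $1,645.50 → -$351.64
  Jun: +$1,293.86 → $942.22
  Jul: +$1,293.86 → $2,236.08
  Aug: +$1,293.86 − $11,010.12 → -$7,480.18
  Sep: +$1,293.86 − $1,225.20 → -$7,411.52
  Oct: +$1,293.86 → -$6,117.66
  Nov: +$1,293.86 − $1,645.50 → -$6,469.30
  Dec: +$1,293.86 → -$5,175.44
  Jan: +$1,293.86 → -$3,881.58
  Feb: +$1,293.86 → -$2,587.72
  Mar: +$1,293.86 → -$1,293.86
  Apr: +$1,293.86 → $0.00
Lowest trial balance = -$7,480.18 (Aug)
Initial deposit = cushion − low point = $2,587.72 − (-$7,480.18) = $10,067.90

$10,067.90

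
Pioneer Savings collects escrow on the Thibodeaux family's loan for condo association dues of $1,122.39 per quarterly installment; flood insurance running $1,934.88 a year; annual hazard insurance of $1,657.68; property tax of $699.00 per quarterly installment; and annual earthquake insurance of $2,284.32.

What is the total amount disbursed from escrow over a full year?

$13,162.44

Condo association dues: $1,122.39 × 4 = $4,489.56/yr
Flood insurance: $1,934.88/yr
Hazard insurance: $1,657.68/yr
Property tax: $699.00 × 4 = $2,796.00/yr
Earthquake insurance: $2,284.32/yr
Combined annual = $13,162.44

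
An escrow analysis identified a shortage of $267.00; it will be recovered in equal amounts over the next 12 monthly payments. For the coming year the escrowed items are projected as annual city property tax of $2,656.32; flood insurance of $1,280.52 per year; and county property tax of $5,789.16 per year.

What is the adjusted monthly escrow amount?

City property tax — $2,656.32
Flood insurance — $1,280.52
County property tax — $5,789.16
Yearly total = $2,656.32 + $1,280.52 + $5,789.16 = $9,726.00
Monthly = $9,726.00 ÷ 12 = $810.50
Shortage spread = $267.00 ÷ 12 = $22.25/mo
New monthly escrow = $810.50 + $22.25 = $832.75

$832.75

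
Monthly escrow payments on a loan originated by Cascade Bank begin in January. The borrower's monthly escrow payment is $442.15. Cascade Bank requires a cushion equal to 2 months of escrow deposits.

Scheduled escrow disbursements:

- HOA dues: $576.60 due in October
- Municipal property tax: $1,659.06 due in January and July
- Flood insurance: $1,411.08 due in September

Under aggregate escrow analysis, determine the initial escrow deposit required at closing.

Cushion = 2 × $442.15 = $884.30
Trial balance (start $0, +$442.15 each month, − disbursements):
  Jan: +$442.15 − $1,659.06 → -$1,216.91
  Feb: +$442.15 → -$774.76
  Mar: +$442.15 → -$332.61
  Apr: +$442.15 → $109.54
  May: +$442.15 → $551.69
  Jun: +$442.15 → $993.84
  Jul: +$442.15 − $1,659.06 → -$223.07
  Aug: +$442.15 → $219.08
  Sep: +$442.15 − $1,411.08 → -$749.85
  Oct: +$442.15 − $576.60 → -$884.30
  Nov: +$442.15 → -$442.15
  Dec: +$442.15 → $0.00
Lowest trial balance = -$1,216.91 (Jan)
Initial deposit = cushion − low point = $884.30 − (-$1,216.91) = $2,101.21

$2,101.21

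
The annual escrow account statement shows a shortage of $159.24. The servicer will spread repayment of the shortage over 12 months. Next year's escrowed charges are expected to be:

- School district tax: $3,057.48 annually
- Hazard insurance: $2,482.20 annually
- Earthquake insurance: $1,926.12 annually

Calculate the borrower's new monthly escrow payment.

$635.42

School district tax = $3,057.48 annually
Hazard insurance = $2,482.20 annually
Earthquake insurance = $1,926.12 annually
Total per year = $3,057.48 + $2,482.20 + $1,926.12 = $7,465.80
Monthly escrow = $7,465.80 / 12 = $622.15
Monthly shortage recovery: $159.24 ÷ 12 = $13.27
Adjusted monthly = $622.15 + $13.27 = $635.42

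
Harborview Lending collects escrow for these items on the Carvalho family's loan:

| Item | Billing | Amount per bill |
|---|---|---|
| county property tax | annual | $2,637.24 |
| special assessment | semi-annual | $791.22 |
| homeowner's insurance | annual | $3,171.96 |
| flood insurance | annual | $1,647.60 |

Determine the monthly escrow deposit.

County property tax = $2,637.24
Special assessment = $791.22 × 2 = $1,582.44
Homeowner's insurance = $3,171.96
Flood insurance = $1,647.60
Yearly total = $2,637.24 + $1,582.44 + $3,171.96 + $1,647.60 = $9,039.24
Per month = $9,039.24 / 12 = $753.27

$753.27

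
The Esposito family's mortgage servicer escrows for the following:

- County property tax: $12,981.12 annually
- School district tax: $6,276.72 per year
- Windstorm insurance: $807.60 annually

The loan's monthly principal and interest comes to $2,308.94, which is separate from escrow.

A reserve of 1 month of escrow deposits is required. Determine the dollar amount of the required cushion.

County property tax = $12,981.12
School district tax = $6,276.72
Windstorm insurance = $807.60
Yearly total = $12,981.12 + $6,276.72 + $807.60 = $20,065.44
Monthly escrow = $20,065.44 ÷ 12 = $1,672.12
Required cushion = 1 × $1,672.12 = $1,672.12

$1,672.12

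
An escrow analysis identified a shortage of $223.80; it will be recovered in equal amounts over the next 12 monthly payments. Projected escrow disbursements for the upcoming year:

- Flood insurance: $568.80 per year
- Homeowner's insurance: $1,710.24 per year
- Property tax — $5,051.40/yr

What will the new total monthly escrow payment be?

Flood insurance — $568.80 annually
Homeowner's insurance — $1,710.24 annually
Property tax — $5,051.40 annually
Combined annual = $568.80 + $1,710.24 + $5,051.40 = $7,330.44
Per month = $7,330.44 ÷ 12 = $610.87
Shortage spread = $223.80 / 12 = $18.65/mo
Adjusted monthly = $610.87 + $18.65 = $629.52

$629.52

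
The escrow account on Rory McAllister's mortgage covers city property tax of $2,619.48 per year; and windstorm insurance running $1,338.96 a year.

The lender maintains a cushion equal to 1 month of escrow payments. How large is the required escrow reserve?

City property tax — $2,619.48/yr
Windstorm insurance — $1,338.96/yr
Total per year = $3,958.44
Monthly = $3,958.44 / 12 = $329.87
Required cushion = 1 × $329.87 = $329.87

$329.87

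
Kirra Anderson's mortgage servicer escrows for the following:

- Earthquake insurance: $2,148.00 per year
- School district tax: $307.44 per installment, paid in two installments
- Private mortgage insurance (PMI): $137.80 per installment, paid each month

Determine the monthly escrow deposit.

$368.04

Earthquake insurance: $2,148.00
School district tax: $307.44 × 2 = $614.88
Private mortgage insurance (PMI): $137.80 × 12 = $1,653.60
Total annual escrow = $4,416.48
Per month = $4,416.48 / 12 = $368.04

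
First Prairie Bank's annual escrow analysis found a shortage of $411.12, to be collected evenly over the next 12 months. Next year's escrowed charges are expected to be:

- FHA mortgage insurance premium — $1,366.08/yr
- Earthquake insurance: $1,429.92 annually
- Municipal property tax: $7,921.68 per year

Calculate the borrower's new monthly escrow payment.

FHA mortgage insurance premium — $1,366.08 per year
Earthquake insurance — $1,429.92 per year
Municipal property tax — $7,921.68 per year
Total per year = $1,366.08 + $1,429.92 + $7,921.68 = $10,717.68
Monthly escrow = $10,717.68 / 12 = $893.14
Shortage per month = $411.12 ÷ 12 = $34.26
Adjusted monthly = $893.14 + $34.26 = $927.40

$927.40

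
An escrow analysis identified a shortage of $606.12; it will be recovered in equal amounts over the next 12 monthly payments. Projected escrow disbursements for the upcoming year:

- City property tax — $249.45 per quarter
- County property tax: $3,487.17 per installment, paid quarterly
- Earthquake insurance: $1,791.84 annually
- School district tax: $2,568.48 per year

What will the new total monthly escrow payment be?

City property tax — $249.45 × 4 = $997.80 per year
County property tax — $3,487.17 × 4 = $13,948.68 per year
Earthquake insurance — $1,791.84 per year
School district tax — $2,568.48 per year
Annual escrow total = $19,306.80
Per month = $19,306.80 ÷ 12 = $1,608.90
Shortage spread = $606.12 ÷ 12 = $50.51/mo
Adjusted monthly = $1,608.90 + $50.51 = $1,659.41

$1,659.41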